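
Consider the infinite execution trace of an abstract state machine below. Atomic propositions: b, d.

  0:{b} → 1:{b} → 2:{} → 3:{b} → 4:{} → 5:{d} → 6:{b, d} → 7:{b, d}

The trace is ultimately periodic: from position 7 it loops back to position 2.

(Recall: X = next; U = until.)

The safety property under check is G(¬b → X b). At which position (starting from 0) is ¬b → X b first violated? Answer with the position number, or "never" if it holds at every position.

Check ¬b → X b at each position in order: 0 ✓, 1 ✓, 2 ✓, 3 ✓.
At position 4 the labels are {} and the next position 5 has {d}, so ¬b → X b is false there. This is the first violation.

4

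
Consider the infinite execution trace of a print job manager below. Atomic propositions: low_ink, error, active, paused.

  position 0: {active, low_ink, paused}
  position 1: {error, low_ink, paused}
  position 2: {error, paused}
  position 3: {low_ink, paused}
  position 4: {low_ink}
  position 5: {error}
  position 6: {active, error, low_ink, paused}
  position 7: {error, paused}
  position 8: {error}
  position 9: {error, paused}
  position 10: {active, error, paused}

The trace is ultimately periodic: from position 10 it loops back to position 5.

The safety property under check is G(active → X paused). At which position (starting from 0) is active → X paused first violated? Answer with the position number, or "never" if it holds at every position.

10

Check active → X paused at each position in order: 0 ✓, 1 ✓, 2 ✓, 3 ✓, 4 ✓, 5 ✓, 6 ✓, 7 ✓, 8 ✓, 9 ✓.
At position 10 the labels are {active, error, paused} and the next position 5 has {error}, so active → X paused is false there. This is the first violation.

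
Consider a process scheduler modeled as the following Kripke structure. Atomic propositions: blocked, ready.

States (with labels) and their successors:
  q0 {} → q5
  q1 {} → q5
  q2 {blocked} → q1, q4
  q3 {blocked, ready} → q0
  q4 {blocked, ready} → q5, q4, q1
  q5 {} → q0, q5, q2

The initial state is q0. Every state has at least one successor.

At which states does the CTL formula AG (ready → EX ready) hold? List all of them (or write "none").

States satisfying ready → EX ready: {q0, q1, q2, q4, q5}.
States satisfying AG (ready → EX ready): {q0, q1, q2, q4, q5}.

{q0, q1, q2, q4, q5}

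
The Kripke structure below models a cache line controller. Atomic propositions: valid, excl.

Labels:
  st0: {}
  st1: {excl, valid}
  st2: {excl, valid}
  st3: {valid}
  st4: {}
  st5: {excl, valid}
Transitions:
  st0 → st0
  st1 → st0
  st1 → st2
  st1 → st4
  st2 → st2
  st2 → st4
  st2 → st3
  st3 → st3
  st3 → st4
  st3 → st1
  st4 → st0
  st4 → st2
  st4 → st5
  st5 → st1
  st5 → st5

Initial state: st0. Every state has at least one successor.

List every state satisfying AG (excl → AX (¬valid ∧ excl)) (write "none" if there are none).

States satisfying excl → AX (¬valid ∧ excl): {st0, st3, st4}.
States satisfying AG (excl → AX (¬valid ∧ excl)): {st0}.

{st0}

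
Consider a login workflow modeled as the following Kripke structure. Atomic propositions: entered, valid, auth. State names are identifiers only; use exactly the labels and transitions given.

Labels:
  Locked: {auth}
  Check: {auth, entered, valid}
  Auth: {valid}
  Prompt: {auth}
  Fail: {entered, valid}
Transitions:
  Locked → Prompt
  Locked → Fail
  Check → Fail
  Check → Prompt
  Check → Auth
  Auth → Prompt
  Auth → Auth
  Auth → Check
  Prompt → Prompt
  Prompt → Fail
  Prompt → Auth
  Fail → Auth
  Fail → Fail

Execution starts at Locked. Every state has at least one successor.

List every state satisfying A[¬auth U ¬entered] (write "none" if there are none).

States satisfying ¬auth: {Auth, Fail}.
States satisfying ¬entered: {Locked, Auth, Prompt}.
States satisfying A[¬auth U ¬entered]: {Locked, Auth, Prompt}.

{Locked, Auth, Prompt}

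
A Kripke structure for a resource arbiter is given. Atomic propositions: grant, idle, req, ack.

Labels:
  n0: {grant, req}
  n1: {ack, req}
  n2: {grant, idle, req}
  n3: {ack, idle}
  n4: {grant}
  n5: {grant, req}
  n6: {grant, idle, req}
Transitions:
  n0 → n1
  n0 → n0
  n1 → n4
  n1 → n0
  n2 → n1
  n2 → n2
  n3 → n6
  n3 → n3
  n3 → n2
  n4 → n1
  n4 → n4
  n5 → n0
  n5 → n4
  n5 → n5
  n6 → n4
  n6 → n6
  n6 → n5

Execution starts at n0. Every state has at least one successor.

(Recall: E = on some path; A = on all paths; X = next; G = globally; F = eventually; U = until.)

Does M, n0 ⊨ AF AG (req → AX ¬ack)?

States satisfying AG (req → AX ¬ack): ∅.
States satisfying AF AG (req → AX ¬ack): ∅.
There is a path from n0 along which AG (req → AX ¬ack) never holds.
n0 ∉ Sat(AF AG (req → AX ¬ack)).

No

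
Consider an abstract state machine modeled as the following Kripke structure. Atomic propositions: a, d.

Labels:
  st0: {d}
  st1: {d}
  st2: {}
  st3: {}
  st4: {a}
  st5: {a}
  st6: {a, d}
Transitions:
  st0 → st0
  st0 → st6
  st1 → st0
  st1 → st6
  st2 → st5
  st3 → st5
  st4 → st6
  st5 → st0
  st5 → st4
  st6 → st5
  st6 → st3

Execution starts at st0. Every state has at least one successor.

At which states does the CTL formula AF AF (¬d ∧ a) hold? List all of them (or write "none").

{st2, st3, st4, st5, st6}

States satisfying AF (¬d ∧ a): {st2, st3, st4, st5, st6}.
States satisfying AF AF (¬d ∧ a): {st2, st3, st4, st5, st6}.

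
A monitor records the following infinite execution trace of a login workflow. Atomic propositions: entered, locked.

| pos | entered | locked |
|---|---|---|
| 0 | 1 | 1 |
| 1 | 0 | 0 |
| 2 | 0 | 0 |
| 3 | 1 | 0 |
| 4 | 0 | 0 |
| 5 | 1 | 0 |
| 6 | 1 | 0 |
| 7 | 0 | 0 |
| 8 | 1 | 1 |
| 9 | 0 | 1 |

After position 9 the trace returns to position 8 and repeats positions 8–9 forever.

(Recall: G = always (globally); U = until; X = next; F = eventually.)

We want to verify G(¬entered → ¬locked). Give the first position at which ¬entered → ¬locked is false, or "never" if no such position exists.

9

Check ¬entered → ¬locked at each position in order: 0 ✓, 1 ✓, 2 ✓, 3 ✓, 4 ✓, 5 ✓, 6 ✓, 7 ✓, 8 ✓.
At position 9 the labels are {locked}, so ¬entered → ¬locked is false there. This is the first violation.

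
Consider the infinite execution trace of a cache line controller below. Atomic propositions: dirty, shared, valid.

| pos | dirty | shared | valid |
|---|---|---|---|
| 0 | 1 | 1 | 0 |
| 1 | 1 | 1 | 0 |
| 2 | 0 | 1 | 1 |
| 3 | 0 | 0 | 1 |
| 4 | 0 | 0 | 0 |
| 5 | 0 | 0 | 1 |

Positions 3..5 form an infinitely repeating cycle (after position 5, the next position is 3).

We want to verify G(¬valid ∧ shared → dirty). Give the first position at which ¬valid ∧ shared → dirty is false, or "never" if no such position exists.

never

¬valid ∧ shared → dirty holds at every position 0..5, and those are all the positions the trace ever visits, so the invariant G(¬valid ∧ shared → dirty) is never violated.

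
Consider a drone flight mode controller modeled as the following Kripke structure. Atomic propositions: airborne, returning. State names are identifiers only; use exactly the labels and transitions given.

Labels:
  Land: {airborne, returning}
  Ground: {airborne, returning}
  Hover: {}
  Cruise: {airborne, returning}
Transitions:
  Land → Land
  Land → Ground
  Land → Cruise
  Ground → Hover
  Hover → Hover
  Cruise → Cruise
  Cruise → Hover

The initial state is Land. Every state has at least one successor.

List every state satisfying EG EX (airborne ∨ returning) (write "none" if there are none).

{Land, Cruise}

States satisfying EX (airborne ∨ returning): {Land, Cruise}.
States satisfying EG EX (airborne ∨ returning): {Land, Cruise}.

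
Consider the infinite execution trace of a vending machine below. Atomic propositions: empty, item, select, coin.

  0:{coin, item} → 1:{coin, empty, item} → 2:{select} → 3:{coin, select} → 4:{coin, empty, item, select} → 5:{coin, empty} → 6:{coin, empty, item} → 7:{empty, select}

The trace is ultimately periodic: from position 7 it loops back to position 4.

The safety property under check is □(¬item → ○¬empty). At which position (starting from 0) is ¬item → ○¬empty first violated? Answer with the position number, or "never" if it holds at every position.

3

Check ¬item → ○¬empty at each position in order: 0 ✓, 1 ✓, 2 ✓.
At position 3 the labels are {coin, select} and the next position 4 has {coin, empty, item, select}, so ¬item → ○¬empty is false there. This is the first violation.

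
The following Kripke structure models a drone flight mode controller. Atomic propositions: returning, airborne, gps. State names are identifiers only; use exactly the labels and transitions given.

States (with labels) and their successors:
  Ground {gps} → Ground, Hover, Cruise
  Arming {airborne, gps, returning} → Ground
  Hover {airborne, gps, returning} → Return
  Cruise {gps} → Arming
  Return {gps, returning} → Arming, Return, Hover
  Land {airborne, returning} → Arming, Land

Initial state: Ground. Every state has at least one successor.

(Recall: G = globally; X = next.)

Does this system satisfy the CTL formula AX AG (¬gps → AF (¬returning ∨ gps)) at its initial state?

Holds

States satisfying AG (¬gps → AF (¬returning ∨ gps)): {Ground, Arming, Hover, Cruise, Return}.
States satisfying AX AG (¬gps → AF (¬returning ∨ gps)): {Ground, Arming, Hover, Cruise, Return}.
Ground ∈ Sat(AX AG (¬gps → AF (¬returning ∨ gps))).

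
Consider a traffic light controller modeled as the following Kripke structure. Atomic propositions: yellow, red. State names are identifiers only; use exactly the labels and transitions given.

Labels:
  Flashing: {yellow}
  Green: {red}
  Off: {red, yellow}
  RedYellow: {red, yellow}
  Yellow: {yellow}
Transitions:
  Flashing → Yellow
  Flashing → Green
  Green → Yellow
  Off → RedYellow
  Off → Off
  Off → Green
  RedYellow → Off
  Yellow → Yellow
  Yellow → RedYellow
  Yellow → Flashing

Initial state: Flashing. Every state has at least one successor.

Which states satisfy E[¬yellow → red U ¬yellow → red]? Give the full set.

{Flashing, Green, Off, RedYellow, Yellow}

States satisfying ¬yellow → red: {Flashing, Green, Off, RedYellow, Yellow}.
States satisfying E[¬yellow → red U ¬yellow → red]: {Flashing, Green, Off, RedYellow, Yellow}.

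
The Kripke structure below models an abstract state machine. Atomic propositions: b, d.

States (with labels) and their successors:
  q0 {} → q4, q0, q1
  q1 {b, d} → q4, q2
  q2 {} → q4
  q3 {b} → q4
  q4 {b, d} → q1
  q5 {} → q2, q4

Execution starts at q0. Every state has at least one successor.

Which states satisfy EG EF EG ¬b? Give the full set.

States satisfying EF EG ¬b: {q0}.
States satisfying EG EF EG ¬b: {q0}.

{q0}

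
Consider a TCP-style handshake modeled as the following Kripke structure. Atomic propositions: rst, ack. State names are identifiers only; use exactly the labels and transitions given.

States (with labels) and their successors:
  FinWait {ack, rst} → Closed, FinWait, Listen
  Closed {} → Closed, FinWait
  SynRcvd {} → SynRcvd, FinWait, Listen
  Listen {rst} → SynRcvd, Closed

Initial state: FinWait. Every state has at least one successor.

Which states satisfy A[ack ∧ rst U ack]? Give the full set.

{FinWait}

States satisfying ack ∧ rst: {FinWait}.
States satisfying ack: {FinWait}.
States satisfying A[ack ∧ rst U ack]: {FinWait}.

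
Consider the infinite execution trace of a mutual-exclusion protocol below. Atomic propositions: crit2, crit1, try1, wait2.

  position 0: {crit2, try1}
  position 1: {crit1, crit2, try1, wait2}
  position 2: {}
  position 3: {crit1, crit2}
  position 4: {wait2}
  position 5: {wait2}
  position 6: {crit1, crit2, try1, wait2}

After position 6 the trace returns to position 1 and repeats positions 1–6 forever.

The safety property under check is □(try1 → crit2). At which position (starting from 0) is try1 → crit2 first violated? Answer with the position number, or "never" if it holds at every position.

never

try1 → crit2 holds at every position 0..6, and those are all the positions the trace ever visits, so the invariant □(try1 → crit2) is never violated.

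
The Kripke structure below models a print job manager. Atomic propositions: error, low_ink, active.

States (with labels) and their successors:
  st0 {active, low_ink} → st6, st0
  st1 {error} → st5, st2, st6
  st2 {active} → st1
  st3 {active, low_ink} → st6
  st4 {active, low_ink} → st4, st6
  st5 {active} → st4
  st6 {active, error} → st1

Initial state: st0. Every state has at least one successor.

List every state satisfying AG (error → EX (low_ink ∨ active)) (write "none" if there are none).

none

States satisfying error → EX (low_ink ∨ active): {st0, st1, st2, st3, st4, st5}.
States satisfying AG (error → EX (low_ink ∨ active)): ∅.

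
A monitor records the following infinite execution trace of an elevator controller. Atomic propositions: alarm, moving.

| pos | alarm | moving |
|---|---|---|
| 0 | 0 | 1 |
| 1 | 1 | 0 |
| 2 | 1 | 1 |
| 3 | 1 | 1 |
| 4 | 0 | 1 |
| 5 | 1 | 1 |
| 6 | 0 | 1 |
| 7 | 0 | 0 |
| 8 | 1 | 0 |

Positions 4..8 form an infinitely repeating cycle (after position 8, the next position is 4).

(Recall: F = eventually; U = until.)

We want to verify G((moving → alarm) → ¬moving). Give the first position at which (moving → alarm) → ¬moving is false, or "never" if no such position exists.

Check (moving → alarm) → ¬moving at each position in order: 0 ✓, 1 ✓.
At position 2 the labels are {alarm, moving}, so (moving → alarm) → ¬moving is false there. This is the first violation.

2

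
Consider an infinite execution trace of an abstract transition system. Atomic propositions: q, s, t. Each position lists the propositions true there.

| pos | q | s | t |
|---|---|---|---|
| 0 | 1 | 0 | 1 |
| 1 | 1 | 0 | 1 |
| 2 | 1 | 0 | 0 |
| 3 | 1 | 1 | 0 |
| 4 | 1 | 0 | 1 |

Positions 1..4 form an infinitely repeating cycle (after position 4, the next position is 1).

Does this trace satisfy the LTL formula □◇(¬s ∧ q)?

Yes

◇(¬s ∧ q) holds at every position 0..4, and those are all positions ever visited, so □◇(¬s ∧ q) holds.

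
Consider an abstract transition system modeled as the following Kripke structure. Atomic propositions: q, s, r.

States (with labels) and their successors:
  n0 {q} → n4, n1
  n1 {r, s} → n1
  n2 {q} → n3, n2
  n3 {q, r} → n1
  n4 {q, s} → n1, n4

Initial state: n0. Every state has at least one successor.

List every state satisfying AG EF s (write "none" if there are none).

States satisfying EF s: {n0, n1, n2, n3, n4}.
States satisfying AG EF s: {n0, n1, n2, n3, n4}.

{n0, n1, n2, n3, n4}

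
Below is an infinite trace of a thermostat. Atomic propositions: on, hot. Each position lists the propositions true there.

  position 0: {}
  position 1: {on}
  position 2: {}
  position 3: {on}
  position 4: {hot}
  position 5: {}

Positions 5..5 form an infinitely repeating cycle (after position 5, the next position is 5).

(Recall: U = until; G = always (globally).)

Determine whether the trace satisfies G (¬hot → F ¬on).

¬hot → F ¬on holds at every position 0..5, and those are all positions ever visited, so G (¬hot → F ¬on) holds.
Positions where ¬hot holds: 0, 1, 2, 3, 5.
Check F ¬on at each: 0→ok, 1→ok, 2→ok, 3→ok, 5→ok.

Holds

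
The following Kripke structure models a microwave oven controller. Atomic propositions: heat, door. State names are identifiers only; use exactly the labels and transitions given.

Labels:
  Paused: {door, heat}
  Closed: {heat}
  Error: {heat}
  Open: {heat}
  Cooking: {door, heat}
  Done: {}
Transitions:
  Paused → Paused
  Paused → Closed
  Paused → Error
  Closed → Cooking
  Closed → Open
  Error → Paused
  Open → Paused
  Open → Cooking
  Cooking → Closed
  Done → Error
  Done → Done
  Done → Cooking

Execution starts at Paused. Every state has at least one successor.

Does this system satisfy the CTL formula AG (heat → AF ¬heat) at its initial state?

States satisfying heat → AF ¬heat: {Done}.
States satisfying AG (heat → AF ¬heat): ∅.
Closed is reachable from Paused and violates heat → AF ¬heat, so AG fails at Paused.
Paused ∉ Sat(AG (heat → AF ¬heat)).

Violated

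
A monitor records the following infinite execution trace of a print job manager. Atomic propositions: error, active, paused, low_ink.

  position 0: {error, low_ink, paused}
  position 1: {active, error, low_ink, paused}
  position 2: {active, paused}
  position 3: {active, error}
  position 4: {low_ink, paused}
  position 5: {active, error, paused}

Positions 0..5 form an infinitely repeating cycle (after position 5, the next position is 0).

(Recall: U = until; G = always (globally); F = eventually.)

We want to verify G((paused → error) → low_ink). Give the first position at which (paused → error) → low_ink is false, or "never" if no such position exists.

3

Check (paused → error) → low_ink at each position in order: 0 ✓, 1 ✓, 2 ✓.
At position 3 the labels are {active, error}, so (paused → error) → low_ink is false there. This is the first violation.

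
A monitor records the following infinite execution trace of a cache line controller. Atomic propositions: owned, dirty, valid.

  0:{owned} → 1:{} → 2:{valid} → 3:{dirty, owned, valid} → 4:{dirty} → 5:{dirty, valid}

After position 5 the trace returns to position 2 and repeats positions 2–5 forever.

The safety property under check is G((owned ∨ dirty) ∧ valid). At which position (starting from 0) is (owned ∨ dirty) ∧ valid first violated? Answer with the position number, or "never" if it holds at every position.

0

At position 0 the labels are {owned}, so (owned ∨ dirty) ∧ valid is false there. This is the first violation.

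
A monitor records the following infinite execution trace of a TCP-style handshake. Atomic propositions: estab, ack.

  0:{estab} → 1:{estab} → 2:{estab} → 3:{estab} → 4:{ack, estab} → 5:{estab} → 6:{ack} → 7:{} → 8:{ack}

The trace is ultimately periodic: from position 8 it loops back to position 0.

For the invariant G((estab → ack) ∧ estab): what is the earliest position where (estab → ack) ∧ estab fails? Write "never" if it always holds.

0

At position 0 the labels are {estab}, so (estab → ack) ∧ estab is false there. This is the first violation.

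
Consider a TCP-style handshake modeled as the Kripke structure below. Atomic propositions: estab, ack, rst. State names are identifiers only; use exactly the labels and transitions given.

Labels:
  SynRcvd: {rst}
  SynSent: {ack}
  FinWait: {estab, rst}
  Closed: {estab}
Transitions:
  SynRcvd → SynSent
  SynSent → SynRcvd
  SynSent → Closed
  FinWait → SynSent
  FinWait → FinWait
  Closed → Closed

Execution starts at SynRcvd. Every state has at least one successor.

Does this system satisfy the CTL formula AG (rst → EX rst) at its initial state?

States satisfying rst → EX rst: {SynSent, FinWait, Closed}.
States satisfying AG (rst → EX rst): {Closed}.
SynRcvd is reachable from SynRcvd and violates rst → EX rst, so AG fails at SynRcvd.
SynRcvd ∉ Sat(AG (rst → EX rst)).

No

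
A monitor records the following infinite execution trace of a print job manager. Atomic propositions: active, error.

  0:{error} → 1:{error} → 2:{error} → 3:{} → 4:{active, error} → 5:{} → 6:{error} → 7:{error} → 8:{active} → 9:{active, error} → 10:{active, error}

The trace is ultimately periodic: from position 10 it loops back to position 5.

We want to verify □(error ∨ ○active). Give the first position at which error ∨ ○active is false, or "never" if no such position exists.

Check error ∨ ○active at each position in order: 0 ✓, 1 ✓, 2 ✓, 3 ✓, 4 ✓.
At position 5 the labels are {} and the next position 6 has {error}, so error ∨ ○active is false there. This is the first violation.

5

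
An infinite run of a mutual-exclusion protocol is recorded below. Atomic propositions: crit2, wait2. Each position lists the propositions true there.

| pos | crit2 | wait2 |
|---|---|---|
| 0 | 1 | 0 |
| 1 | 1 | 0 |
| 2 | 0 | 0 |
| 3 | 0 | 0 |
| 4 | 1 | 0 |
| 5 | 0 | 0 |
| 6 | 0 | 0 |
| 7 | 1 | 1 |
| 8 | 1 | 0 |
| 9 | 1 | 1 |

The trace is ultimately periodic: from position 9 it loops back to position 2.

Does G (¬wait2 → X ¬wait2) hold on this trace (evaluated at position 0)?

No

¬wait2 → X ¬wait2 must hold at every position from 0 onward. It fails at position 6, so G (¬wait2 → X ¬wait2) is false.
Positions where ¬wait2 holds: 0, 1, 2, 3, 4, 5, 6, 8.
Check X ¬wait2 at each: 0→ok, 1→ok, 2→ok, 3→ok, 4→ok, 5→ok, 6→fails, 8→fails.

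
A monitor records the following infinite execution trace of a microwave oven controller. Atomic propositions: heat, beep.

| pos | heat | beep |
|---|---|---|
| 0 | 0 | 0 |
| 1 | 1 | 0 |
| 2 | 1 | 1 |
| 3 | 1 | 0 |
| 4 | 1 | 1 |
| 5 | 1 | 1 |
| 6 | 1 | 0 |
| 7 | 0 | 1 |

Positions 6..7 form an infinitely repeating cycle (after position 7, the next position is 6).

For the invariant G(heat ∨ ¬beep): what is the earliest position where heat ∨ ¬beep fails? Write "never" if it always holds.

Check heat ∨ ¬beep at each position in order: 0 ✓, 1 ✓, 2 ✓, 3 ✓, 4 ✓, 5 ✓, 6 ✓.
At position 7 the labels are {beep}, so heat ∨ ¬beep is false there. This is the first violation.

7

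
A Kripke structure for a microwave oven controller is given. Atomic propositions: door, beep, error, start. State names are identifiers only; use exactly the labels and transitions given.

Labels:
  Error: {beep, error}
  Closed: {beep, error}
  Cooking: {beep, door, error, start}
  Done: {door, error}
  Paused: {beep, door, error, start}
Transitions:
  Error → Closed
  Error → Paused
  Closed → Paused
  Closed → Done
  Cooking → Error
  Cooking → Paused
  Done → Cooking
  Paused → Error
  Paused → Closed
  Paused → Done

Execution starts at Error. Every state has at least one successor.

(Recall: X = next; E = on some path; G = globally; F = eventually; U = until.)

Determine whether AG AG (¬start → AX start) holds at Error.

Violated

States satisfying AG (¬start → AX start): ∅.
States satisfying AG AG (¬start → AX start): ∅.
Closed is reachable from Error and violates AG (¬start → AX start), so AG fails at Error.
Error ∉ Sat(AG AG (¬start → AX start)).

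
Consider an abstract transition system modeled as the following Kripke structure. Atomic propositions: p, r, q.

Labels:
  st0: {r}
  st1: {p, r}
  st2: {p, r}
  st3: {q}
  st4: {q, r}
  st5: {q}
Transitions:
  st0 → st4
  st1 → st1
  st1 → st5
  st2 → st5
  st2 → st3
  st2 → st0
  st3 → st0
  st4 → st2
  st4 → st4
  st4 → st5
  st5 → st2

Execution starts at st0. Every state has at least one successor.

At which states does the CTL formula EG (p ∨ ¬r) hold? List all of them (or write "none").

States satisfying p ∨ ¬r: {st1, st2, st3, st5}.
States satisfying EG (p ∨ ¬r): {st1, st2, st5}.

{st1, st2, st5}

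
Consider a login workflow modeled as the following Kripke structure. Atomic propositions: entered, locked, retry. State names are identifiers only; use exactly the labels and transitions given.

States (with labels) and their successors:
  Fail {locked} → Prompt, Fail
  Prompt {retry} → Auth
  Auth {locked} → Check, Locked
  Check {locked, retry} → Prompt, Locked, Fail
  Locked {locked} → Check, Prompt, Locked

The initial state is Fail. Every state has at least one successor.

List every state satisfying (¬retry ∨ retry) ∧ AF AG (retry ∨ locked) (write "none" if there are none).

States satisfying ¬retry: {Fail, Auth, Locked}.
States satisfying ¬retry ∨ retry: {Fail, Prompt, Auth, Check, Locked}.
States satisfying AG (retry ∨ locked): {Fail, Prompt, Auth, Check, Locked}.
States satisfying AF AG (retry ∨ locked): {Fail, Prompt, Auth, Check, Locked}.
States satisfying (¬retry ∨ retry) ∧ AF AG (retry ∨ locked): {Fail, Prompt, Auth, Check, Locked}.

{Fail, Prompt, Auth, Check, Locked}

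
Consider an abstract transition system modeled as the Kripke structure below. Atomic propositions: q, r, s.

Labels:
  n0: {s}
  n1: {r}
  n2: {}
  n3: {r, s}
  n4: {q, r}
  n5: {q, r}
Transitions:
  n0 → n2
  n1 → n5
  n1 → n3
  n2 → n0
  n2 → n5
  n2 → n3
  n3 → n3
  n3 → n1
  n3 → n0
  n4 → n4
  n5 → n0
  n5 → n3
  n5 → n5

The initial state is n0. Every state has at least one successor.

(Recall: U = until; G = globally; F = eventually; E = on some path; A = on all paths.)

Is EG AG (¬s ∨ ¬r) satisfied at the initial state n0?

No

States satisfying AG (¬s ∨ ¬r): {n4}.
States satisfying EG AG (¬s ∨ ¬r): {n4}.
No suitable path/successor from n0 witnesses the formula.
n0 ∉ Sat(EG AG (¬s ∨ ¬r)).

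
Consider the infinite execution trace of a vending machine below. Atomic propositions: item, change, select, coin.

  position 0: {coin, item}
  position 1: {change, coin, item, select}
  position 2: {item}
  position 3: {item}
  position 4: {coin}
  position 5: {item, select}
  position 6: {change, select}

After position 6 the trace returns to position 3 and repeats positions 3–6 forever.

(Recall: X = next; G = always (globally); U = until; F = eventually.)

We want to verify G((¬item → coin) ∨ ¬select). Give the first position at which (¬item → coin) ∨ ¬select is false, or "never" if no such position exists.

Check (¬item → coin) ∨ ¬select at each position in order: 0 ✓, 1 ✓, 2 ✓, 3 ✓, 4 ✓, 5 ✓.
At position 6 the labels are {change, select}, so (¬item → coin) ∨ ¬select is false there. This is the first violation.

6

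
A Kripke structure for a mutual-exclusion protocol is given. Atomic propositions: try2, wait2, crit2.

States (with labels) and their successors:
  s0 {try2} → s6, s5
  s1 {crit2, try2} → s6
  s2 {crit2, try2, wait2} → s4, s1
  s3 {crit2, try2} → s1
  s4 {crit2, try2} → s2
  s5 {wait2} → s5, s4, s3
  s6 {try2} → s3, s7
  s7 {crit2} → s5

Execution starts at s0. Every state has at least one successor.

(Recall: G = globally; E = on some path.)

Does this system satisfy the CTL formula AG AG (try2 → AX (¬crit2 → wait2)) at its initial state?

Does not hold

States satisfying AG (try2 → AX (¬crit2 → wait2)): ∅.
States satisfying AG AG (try2 → AX (¬crit2 → wait2)): ∅.
s0 is reachable from s0 and violates AG (try2 → AX (¬crit2 → wait2)), so AG fails at s0.
s0 ∉ Sat(AG AG (try2 → AX (¬crit2 → wait2))).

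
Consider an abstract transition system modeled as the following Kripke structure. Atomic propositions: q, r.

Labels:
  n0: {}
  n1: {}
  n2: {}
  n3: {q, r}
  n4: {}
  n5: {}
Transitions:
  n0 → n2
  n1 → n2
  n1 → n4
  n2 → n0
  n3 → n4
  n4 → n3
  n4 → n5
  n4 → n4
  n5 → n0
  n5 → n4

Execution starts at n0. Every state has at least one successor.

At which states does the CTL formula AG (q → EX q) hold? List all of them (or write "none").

{n0, n2}

States satisfying q → EX q: {n0, n1, n2, n4, n5}.
States satisfying AG (q → EX q): {n0, n2}.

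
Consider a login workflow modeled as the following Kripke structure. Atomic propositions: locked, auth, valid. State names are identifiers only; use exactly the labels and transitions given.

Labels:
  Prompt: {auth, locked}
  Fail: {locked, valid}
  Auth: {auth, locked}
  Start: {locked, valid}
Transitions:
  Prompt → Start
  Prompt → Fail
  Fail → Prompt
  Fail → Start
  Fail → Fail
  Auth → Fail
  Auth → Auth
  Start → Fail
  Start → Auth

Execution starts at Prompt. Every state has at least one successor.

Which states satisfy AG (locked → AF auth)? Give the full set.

none

States satisfying locked → AF auth: {Prompt, Auth}.
States satisfying AG (locked → AF auth): ∅.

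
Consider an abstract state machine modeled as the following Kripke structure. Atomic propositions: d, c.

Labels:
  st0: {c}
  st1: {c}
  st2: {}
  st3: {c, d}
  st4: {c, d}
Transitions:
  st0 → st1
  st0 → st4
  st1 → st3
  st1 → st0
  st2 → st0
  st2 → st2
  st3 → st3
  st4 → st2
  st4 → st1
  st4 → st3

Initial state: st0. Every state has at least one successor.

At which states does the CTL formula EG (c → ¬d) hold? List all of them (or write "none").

{st0, st1, st2}

States satisfying c → ¬d: {st0, st1, st2}.
States satisfying EG (c → ¬d): {st0, st1, st2}.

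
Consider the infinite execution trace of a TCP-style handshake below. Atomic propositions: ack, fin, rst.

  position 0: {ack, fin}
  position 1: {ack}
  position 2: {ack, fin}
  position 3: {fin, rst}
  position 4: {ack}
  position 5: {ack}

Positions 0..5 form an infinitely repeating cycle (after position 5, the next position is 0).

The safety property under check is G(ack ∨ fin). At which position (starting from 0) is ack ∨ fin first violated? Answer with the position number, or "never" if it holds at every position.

ack ∨ fin holds at every position 0..5, and those are all the positions the trace ever visits, so the invariant G(ack ∨ fin) is never violated.

never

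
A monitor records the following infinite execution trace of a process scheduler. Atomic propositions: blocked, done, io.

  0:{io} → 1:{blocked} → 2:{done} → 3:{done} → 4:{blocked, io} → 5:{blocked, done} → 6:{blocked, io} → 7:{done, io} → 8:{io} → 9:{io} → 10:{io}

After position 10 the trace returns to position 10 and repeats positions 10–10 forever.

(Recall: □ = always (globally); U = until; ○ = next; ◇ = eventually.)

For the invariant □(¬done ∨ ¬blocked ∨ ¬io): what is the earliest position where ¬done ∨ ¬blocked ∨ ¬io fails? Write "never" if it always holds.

never

¬done ∨ ¬blocked ∨ ¬io holds at every position 0..10, and those are all the positions the trace ever visits, so the invariant □(¬done ∨ ¬blocked ∨ ¬io) is never violated.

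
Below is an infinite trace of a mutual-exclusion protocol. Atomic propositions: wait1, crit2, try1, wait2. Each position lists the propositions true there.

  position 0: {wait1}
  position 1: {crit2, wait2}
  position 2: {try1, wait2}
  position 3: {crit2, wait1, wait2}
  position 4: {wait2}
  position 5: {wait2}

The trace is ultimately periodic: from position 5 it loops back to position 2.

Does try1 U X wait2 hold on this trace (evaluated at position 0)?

Walking from position 0: X wait2 first holds at position 0, and try1 holds at every earlier position along the way, so try1 U X wait2 holds.

Holds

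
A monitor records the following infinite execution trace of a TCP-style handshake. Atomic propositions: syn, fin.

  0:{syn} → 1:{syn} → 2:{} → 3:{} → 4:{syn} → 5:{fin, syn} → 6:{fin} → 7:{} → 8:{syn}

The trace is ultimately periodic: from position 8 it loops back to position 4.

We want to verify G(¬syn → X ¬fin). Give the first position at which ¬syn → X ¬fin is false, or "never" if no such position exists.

never

¬syn → X ¬fin holds at every position 0..8, and those are all the positions the trace ever visits, so the invariant G(¬syn → X ¬fin) is never violated.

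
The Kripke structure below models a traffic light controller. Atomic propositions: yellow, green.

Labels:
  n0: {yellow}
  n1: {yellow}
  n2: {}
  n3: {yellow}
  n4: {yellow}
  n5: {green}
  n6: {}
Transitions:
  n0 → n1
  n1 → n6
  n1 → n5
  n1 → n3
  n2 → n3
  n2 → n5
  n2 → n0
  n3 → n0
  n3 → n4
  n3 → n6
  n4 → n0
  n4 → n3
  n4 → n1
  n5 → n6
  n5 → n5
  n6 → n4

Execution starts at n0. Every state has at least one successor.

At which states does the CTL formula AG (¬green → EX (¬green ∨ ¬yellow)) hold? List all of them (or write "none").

States satisfying ¬green → EX (¬green ∨ ¬yellow): {n0, n1, n2, n3, n4, n5, n6}.
States satisfying AG (¬green → EX (¬green ∨ ¬yellow)): {n0, n1, n2, n3, n4, n5, n6}.

{n0, n1, n2, n3, n4, n5, n6}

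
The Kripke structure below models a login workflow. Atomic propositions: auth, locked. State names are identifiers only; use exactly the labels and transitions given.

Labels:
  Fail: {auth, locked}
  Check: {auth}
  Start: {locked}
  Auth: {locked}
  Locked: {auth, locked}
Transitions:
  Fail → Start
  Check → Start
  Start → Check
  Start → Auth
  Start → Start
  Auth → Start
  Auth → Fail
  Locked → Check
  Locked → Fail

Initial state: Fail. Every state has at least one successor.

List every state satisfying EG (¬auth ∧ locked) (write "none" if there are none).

{Start, Auth}

States satisfying ¬auth ∧ locked: {Start, Auth}.
States satisfying EG (¬auth ∧ locked): {Start, Auth}.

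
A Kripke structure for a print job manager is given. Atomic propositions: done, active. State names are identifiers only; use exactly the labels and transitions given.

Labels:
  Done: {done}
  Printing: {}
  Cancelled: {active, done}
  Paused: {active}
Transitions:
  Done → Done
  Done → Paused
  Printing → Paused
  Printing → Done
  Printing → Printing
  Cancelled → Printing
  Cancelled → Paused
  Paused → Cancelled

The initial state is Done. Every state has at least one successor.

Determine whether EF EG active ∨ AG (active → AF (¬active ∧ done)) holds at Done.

States satisfying EG active: {Cancelled, Paused}.
States satisfying EF EG active: {Done, Printing, Cancelled, Paused}.
States satisfying active → AF (¬active ∧ done): {Done, Printing}.
States satisfying AG (active → AF (¬active ∧ done)): ∅.
States satisfying EF EG active ∨ AG (active → AF (¬active ∧ done)): {Done, Printing, Cancelled, Paused}.
Done ∈ Sat(EF EG active ∨ AG (active → AF (¬active ∧ done))).

Holds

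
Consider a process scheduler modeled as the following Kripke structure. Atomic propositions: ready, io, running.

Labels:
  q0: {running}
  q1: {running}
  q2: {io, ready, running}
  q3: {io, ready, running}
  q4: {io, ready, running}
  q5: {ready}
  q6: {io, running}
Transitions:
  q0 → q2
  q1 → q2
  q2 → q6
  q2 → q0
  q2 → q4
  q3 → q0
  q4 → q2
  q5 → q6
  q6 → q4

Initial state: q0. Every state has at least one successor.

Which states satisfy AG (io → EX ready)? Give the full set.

{q0, q1, q2, q4, q5, q6}

States satisfying io → EX ready: {q0, q1, q2, q4, q5, q6}.
States satisfying AG (io → EX ready): {q0, q1, q2, q4, q5, q6}.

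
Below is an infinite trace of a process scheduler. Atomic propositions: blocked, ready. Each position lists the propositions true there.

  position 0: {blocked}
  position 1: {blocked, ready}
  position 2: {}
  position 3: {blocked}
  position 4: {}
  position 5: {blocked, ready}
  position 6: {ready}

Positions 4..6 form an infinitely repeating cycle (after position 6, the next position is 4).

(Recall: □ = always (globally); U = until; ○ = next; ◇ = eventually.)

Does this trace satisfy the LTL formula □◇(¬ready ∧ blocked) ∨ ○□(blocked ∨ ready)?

◇(¬ready ∧ blocked) must hold at every position from 0 onward. It fails at position 4, so □◇(¬ready ∧ blocked) is false.
The position after 0 is 1; □(blocked ∨ ready) is false there.
At position 0: □◇(¬ready ∧ blocked) is false; ○□(blocked ∨ ready) is false; so □◇(¬ready ∧ blocked) ∨ ○□(blocked ∨ ready) is false.

No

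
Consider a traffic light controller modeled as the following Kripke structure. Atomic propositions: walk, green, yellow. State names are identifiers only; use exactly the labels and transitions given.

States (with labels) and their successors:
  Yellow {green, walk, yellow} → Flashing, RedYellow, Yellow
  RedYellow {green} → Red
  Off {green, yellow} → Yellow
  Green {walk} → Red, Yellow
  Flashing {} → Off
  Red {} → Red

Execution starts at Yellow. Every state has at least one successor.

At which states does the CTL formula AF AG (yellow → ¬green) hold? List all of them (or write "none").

{RedYellow, Red}

States satisfying AG (yellow → ¬green): {RedYellow, Red}.
States satisfying AF AG (yellow → ¬green): {RedYellow, Red}.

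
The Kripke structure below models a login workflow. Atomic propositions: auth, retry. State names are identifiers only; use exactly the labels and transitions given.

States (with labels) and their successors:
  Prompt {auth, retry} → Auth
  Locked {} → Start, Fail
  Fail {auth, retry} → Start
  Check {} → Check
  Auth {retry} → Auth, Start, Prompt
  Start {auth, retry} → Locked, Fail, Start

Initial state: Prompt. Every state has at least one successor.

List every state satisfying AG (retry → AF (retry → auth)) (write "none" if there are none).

States satisfying retry → AF (retry → auth): {Prompt, Locked, Fail, Check, Start}.
States satisfying AG (retry → AF (retry → auth)): {Locked, Fail, Check, Start}.

{Locked, Fail, Check, Start}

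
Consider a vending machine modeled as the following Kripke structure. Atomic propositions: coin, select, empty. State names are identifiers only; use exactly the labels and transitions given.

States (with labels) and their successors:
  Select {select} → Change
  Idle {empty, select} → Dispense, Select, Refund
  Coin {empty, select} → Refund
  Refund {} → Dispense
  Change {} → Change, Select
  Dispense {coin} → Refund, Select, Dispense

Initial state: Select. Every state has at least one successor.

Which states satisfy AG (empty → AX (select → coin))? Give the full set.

States satisfying empty → AX (select → coin): {Select, Coin, Refund, Change, Dispense}.
States satisfying AG (empty → AX (select → coin)): {Select, Coin, Refund, Change, Dispense}.

{Select, Coin, Refund, Change, Dispense}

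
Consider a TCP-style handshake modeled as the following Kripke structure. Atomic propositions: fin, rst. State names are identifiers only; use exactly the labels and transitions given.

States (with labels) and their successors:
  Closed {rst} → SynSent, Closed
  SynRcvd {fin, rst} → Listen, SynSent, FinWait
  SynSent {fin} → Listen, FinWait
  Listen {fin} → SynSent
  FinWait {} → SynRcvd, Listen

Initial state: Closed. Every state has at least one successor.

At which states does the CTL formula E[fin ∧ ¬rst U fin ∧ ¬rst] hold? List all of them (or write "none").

States satisfying fin ∧ ¬rst: {SynSent, Listen}.
States satisfying E[fin ∧ ¬rst U fin ∧ ¬rst]: {SynSent, Listen}.

{SynSent, Listen}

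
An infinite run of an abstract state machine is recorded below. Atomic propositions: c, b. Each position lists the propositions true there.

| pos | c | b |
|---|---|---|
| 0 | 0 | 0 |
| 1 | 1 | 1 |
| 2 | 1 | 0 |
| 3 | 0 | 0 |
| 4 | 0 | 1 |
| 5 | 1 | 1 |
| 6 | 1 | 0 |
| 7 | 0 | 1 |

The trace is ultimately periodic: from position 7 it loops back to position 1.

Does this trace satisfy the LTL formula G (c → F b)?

c → F b holds at every position 0..7, and those are all positions ever visited, so G (c → F b) holds.
Positions where c holds: 1, 2, 5, 6.
Check F b at each: 1→ok, 2→ok, 5→ok, 6→ok.

Satisfied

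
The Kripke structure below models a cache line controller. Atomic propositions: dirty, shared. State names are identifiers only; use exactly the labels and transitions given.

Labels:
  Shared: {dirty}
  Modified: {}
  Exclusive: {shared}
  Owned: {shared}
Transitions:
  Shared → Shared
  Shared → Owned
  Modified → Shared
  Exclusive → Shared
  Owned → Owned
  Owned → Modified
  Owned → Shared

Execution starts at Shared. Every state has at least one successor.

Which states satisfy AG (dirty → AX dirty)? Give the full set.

States satisfying dirty → AX dirty: {Modified, Exclusive, Owned}.
States satisfying AG (dirty → AX dirty): ∅.

none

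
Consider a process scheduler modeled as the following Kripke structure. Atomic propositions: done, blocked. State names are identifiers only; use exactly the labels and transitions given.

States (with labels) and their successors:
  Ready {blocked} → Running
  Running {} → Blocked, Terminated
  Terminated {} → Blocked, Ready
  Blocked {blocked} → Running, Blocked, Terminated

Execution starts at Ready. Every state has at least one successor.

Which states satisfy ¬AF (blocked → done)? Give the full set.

States satisfying blocked → done: {Running, Terminated}.
States satisfying AF (blocked → done): {Ready, Running, Terminated}.
States satisfying ¬AF (blocked → done): {Blocked}.

{Blocked}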